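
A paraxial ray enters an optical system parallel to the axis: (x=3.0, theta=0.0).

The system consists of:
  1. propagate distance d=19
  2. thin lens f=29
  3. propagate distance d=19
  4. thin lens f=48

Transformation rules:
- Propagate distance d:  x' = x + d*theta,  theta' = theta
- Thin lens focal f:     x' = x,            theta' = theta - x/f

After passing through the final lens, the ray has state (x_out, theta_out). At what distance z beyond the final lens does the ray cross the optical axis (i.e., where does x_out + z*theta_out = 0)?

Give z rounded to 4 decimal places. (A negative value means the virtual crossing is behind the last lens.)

Answer: 8.2759

Derivation:
Initial: x=3.0000 theta=0.0000
After 1 (propagate distance d=19): x=3.0000 theta=0.0000
After 2 (thin lens f=29): x=3.0000 theta=-3/29 (≈-0.1034)
After 3 (propagate distance d=19): x=30/29 (≈1.0345) theta=-3/29 (≈-0.1034)
After 4 (thin lens f=48): x=30/29 (≈1.0345) theta=-0.1250
z_focus = -x_out/theta_out = -(30/29)/(-0.1250) = 240/29 ≈ 8.2759
Rounded to 4 decimal places: z = 8.2759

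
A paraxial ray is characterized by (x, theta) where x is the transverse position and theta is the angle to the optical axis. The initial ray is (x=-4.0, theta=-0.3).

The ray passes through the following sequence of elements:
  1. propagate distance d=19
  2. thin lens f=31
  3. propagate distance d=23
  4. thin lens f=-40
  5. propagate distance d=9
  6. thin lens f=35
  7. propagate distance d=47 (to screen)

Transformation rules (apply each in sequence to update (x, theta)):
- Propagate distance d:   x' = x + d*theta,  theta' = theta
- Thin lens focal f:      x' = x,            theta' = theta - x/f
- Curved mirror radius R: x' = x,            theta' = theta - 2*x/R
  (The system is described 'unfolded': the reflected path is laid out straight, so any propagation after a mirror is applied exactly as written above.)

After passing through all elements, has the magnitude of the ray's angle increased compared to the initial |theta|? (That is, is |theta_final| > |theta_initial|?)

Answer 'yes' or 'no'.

Answer: no

Derivation:
Initial: x=-4.0000 theta=-0.3000
After 1 (propagate distance d=19): x=-9.7000 theta=-0.3000
After 2 (thin lens f=31): x=-9.7000 theta=2/155 (≈0.0129)
After 3 (propagate distance d=23): x=-583/62 (≈-9.4032) theta=2/155 (≈0.0129)
After 4 (thin lens f=-40): x=-583/62 (≈-9.4032) theta=-551/2480 (≈-0.2222)
After 5 (propagate distance d=9): x=-28279/2480 (≈-11.4028) theta=-551/2480 (≈-0.2222)
After 6 (thin lens f=35): x=-28279/2480 (≈-11.4028) theta=4497/43400 (≈0.1036)
After 7 (propagate distance d=47 (to screen)): x=-567047/86800 (≈-6.5328) theta=4497/43400 (≈0.1036)
|theta_initial|=0.3000 |theta_final|=4497/43400 (≈0.1036) -> not increased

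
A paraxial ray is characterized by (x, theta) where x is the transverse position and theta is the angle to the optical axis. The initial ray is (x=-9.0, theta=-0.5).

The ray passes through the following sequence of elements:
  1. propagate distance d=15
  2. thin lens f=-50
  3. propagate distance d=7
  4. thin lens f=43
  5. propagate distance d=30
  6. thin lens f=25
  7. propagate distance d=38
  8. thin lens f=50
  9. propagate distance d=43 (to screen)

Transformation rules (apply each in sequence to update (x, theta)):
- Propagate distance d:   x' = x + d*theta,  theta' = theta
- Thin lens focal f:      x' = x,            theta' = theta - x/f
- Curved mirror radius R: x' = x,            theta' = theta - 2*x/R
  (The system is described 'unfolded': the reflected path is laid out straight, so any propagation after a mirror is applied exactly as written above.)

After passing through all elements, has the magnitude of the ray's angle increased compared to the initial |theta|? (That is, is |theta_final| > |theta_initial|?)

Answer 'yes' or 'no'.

Initial: x=-9.0000 theta=-0.5000
After 1 (propagate distance d=15): x=-16.5000 theta=-0.5000
After 2 (thin lens f=-50): x=-16.5000 theta=-0.8300
After 3 (propagate distance d=7): x=-22.3100 theta=-0.8300
After 4 (thin lens f=43): x=-22.3100 theta=-669/2150 (≈-0.3112)
After 5 (propagate distance d=30): x=-136073/4300 (≈-31.6449) theta=-669/2150 (≈-0.3112)
After 6 (thin lens f=25): x=-136073/4300 (≈-31.6449) theta=102623/107500 (≈0.9546)
After 7 (propagate distance d=38): x=497849/107500 (≈4.6312) theta=102623/107500 (≈0.9546)
After 8 (thin lens f=50): x=497849/107500 (≈4.6312) theta=4633301/5375000 (≈0.8620)
After 9 (propagate distance d=43 (to screen)): x=224124393/5375000 (≈41.6976) theta=4633301/5375000 (≈0.8620)
|theta_initial|=0.5000 |theta_final|=4633301/5375000 (≈0.8620) -> increased

Answer: yes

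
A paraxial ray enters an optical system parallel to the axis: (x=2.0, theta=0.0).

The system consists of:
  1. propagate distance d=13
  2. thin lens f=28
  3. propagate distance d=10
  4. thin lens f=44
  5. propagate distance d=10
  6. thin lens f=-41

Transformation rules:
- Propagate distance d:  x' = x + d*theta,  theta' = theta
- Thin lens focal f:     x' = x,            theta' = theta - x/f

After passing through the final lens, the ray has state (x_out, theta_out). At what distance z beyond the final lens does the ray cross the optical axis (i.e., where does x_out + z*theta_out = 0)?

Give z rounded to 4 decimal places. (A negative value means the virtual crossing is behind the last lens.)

Answer: 2.9755

Derivation:
Initial: x=2.0000 theta=0.0000
After 1 (propagate distance d=13): x=2.0000 theta=0.0000
After 2 (thin lens f=28): x=2.0000 theta=-1/14 (≈-0.0714)
After 3 (propagate distance d=10): x=9/7 (≈1.2857) theta=-1/14 (≈-0.0714)
After 4 (thin lens f=44): x=9/7 (≈1.2857) theta=-31/308 (≈-0.1006)
After 5 (propagate distance d=10): x=43/154 (≈0.2792) theta=-31/308 (≈-0.1006)
After 6 (thin lens f=-41): x=43/154 (≈0.2792) theta=-1185/12628 (≈-0.0938)
z_focus = -x_out/theta_out = -(43/154)/(-1185/12628) = 3526/1185 ≈ 2.9755
Rounded to 4 decimal places: z = 2.9755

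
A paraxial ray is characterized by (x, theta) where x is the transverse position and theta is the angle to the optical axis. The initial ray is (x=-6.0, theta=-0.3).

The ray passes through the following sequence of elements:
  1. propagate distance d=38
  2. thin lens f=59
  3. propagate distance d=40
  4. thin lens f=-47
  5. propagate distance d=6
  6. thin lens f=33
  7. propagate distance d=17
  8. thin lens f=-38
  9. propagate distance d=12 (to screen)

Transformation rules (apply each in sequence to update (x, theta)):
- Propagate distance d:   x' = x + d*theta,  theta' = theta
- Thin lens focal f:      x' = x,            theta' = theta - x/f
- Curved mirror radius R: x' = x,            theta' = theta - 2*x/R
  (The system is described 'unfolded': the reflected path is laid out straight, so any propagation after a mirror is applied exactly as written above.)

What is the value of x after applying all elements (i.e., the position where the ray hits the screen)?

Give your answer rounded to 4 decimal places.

Initial: x=-6.0000 theta=-0.3000
After 1 (propagate distance d=38): x=-17.4000 theta=-0.3000
After 2 (thin lens f=59): x=-17.4000 theta=-3/590 (≈-0.0051)
After 3 (propagate distance d=40): x=-5193/295 (≈-17.6034) theta=-3/590 (≈-0.0051)
After 4 (thin lens f=-47): x=-5193/295 (≈-17.6034) theta=-10527/27730 (≈-0.3796)
After 5 (propagate distance d=6): x=-275652/13865 (≈-19.8811) theta=-10527/27730 (≈-0.3796)
After 6 (thin lens f=33): x=-275652/13865 (≈-19.8811) theta=67971/305030 (≈0.2228)
After 7 (propagate distance d=17): x=-4908837/305030 (≈-16.0930) theta=67971/305030 (≈0.2228)
After 8 (thin lens f=-38): x=-4908837/305030 (≈-16.0930) theta=-211449/1053740 (≈-0.2007)
After 9 (propagate distance d=12 (to screen)): x=-107223537/5795570 (≈-18.5009) theta=-211449/1053740 (≈-0.2007)
Rounded to 4 decimal places: x = -18.5009

Answer: -18.5009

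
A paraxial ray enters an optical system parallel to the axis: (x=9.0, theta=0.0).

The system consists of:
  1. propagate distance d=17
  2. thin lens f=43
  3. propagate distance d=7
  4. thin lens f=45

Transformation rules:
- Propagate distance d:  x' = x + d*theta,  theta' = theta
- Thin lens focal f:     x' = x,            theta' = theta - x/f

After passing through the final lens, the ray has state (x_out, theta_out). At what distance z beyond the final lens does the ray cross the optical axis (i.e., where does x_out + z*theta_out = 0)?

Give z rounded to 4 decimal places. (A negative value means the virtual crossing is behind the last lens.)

Answer: 20.0000

Derivation:
Initial: x=9.0000 theta=0.0000
After 1 (propagate distance d=17): x=9.0000 theta=0.0000
After 2 (thin lens f=43): x=9.0000 theta=-9/43 (≈-0.2093)
After 3 (propagate distance d=7): x=324/43 (≈7.5349) theta=-9/43 (≈-0.2093)
After 4 (thin lens f=45): x=324/43 (≈7.5349) theta=-81/215 (≈-0.3767)
z_focus = -x_out/theta_out = -(324/43)/(-81/215) = 20.0000
Rounded to 4 decimal places: z = 20.0000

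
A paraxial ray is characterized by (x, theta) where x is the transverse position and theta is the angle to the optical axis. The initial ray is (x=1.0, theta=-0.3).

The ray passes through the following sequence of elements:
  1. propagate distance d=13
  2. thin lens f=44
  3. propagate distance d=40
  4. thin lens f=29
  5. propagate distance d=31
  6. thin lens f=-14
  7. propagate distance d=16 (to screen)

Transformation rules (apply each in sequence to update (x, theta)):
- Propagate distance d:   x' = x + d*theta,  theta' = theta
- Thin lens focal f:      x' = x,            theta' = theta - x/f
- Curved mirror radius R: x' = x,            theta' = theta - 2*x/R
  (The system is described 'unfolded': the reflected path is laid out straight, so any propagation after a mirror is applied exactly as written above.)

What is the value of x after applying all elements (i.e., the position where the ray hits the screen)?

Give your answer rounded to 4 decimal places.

Answer: -10.7173

Derivation:
Initial: x=1.0000 theta=-0.3000
After 1 (propagate distance d=13): x=-2.9000 theta=-0.3000
After 2 (thin lens f=44): x=-2.9000 theta=-103/440 (≈-0.2341)
After 3 (propagate distance d=40): x=-1349/110 (≈-12.2636) theta=-103/440 (≈-0.2341)
After 4 (thin lens f=29): x=-1349/110 (≈-12.2636) theta=219/1160 (≈0.1888)
After 5 (propagate distance d=31): x=-16361/2552 (≈-6.4111) theta=219/1160 (≈0.1888)
After 6 (thin lens f=-14): x=-16361/2552 (≈-6.4111) theta=-48079/178640 (≈-0.2691)
After 7 (propagate distance d=16 (to screen)): x=-957267/89320 (≈-10.7173) theta=-48079/178640 (≈-0.2691)
Rounded to 4 decimal places: x = -10.7173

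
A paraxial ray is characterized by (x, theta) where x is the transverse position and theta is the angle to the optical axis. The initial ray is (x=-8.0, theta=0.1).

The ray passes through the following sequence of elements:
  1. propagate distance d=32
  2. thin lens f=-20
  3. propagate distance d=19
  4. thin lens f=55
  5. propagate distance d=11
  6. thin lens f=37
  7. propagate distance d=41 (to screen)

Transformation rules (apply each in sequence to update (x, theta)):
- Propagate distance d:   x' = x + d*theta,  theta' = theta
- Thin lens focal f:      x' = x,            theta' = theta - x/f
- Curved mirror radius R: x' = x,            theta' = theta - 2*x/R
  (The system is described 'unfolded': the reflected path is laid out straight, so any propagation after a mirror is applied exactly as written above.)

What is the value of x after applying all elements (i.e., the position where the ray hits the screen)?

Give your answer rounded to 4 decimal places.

Initial: x=-8.0000 theta=0.1000
After 1 (propagate distance d=32): x=-4.8000 theta=0.1000
After 2 (thin lens f=-20): x=-4.8000 theta=-0.1400
After 3 (propagate distance d=19): x=-7.4600 theta=-0.1400
After 4 (thin lens f=55): x=-7.4600 theta=-6/1375 (≈-0.0044)
After 5 (propagate distance d=11): x=-7.5080 theta=-6/1375 (≈-0.0044)
After 6 (thin lens f=37): x=-7.5080 theta=20203/101750 (≈0.1986)
After 7 (propagate distance d=41 (to screen)): x=32192/50875 (≈0.6328) theta=20203/101750 (≈0.1986)
Rounded to 4 decimal places: x = 0.6328

Answer: 0.6328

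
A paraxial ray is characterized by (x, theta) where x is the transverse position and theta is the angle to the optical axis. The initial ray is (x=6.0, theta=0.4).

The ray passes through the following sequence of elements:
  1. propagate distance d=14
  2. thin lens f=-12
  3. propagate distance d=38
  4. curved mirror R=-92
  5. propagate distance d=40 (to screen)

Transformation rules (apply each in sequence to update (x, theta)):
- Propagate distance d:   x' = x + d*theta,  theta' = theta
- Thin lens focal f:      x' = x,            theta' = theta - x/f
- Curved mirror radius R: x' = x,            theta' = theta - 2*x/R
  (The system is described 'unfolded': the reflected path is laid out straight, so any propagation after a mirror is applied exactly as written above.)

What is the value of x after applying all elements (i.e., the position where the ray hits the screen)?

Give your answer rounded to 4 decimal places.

Answer: 173.4464

Derivation:
Initial: x=6.0000 theta=0.4000
After 1 (propagate distance d=14): x=11.6000 theta=0.4000
After 2 (thin lens f=-12): x=11.6000 theta=41/30 (≈1.3667)
After 3 (propagate distance d=38): x=953/15 (≈63.5333) theta=41/30 (≈1.3667)
After 4 (curved mirror R=-92): x=953/15 (≈63.5333) theta=316/115 (≈2.7478)
After 5 (propagate distance d=40 (to screen)): x=59839/345 (≈173.4464) theta=316/115 (≈2.7478)
Rounded to 4 decimal places: x = 173.4464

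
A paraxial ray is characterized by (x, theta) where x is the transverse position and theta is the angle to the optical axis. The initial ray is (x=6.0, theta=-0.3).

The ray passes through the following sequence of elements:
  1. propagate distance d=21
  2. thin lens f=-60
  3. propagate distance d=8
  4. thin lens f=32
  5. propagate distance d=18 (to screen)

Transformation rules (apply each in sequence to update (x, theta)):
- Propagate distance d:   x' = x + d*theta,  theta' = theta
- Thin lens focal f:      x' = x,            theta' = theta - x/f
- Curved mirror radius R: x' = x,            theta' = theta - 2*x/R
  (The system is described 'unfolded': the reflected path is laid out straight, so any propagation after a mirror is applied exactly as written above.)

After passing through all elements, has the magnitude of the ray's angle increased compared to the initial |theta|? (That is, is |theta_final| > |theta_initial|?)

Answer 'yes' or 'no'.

Initial: x=6.0000 theta=-0.3000
After 1 (propagate distance d=21): x=-0.3000 theta=-0.3000
After 2 (thin lens f=-60): x=-0.3000 theta=-0.3050
After 3 (propagate distance d=8): x=-2.7400 theta=-0.3050
After 4 (thin lens f=32): x=-2.7400 theta=-351/1600 (≈-0.2194)
After 5 (propagate distance d=18 (to screen)): x=-5351/800 (≈-6.6888) theta=-351/1600 (≈-0.2194)
|theta_initial|=0.3000 |theta_final|=351/1600 (≈0.2194) -> not increased

Answer: no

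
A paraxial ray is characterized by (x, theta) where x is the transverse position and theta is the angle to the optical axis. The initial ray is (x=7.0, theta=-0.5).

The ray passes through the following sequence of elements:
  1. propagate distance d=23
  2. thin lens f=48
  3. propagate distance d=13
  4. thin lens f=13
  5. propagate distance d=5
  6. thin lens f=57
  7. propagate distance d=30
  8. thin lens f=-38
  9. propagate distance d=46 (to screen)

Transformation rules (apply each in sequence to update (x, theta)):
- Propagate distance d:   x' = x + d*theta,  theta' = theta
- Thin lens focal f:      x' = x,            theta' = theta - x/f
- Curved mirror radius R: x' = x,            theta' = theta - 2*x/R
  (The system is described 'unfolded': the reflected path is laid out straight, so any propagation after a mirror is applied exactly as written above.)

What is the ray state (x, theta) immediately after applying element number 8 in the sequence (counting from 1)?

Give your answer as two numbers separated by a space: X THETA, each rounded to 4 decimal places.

Initial: x=7.0000 theta=-0.5000
After 1 (propagate distance d=23): x=-4.5000 theta=-0.5000
After 2 (thin lens f=48): x=-4.5000 theta=-13/32 (≈-0.4063)
After 3 (propagate distance d=13): x=-313/32 (≈-9.7813) theta=-13/32 (≈-0.4063)
After 4 (thin lens f=13): x=-313/32 (≈-9.7813) theta=9/26 (≈0.3462)
After 5 (propagate distance d=5): x=-3349/416 (≈-8.0505) theta=9/26 (≈0.3462)
After 6 (thin lens f=57): x=-3349/416 (≈-8.0505) theta=889/1824 (≈0.4874)
After 7 (propagate distance d=30): x=51939/7904 (≈6.5712) theta=889/1824 (≈0.4874)
After 8 (thin lens f=-38): x=51939/7904 (≈6.5712) theta=594983/901056 (≈0.6603)
Rounded to 4 decimal places: x = 6.5712, theta = 0.6603

Answer: 6.5712 0.6603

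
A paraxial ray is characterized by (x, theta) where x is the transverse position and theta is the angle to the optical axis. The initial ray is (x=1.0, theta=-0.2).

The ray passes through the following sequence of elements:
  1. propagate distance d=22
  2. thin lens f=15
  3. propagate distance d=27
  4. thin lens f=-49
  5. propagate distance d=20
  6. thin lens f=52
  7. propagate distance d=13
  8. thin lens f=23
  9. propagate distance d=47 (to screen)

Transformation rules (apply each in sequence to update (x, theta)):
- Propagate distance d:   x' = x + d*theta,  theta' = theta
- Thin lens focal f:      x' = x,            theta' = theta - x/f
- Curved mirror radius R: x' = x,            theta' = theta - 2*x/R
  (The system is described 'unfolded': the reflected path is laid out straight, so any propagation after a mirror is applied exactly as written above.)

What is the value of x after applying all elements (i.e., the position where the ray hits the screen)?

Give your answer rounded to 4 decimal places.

Answer: 4.5279

Derivation:
Initial: x=1.0000 theta=-0.2000
After 1 (propagate distance d=22): x=-3.4000 theta=-0.2000
After 2 (thin lens f=15): x=-3.4000 theta=2/75 (≈0.0267)
After 3 (propagate distance d=27): x=-2.6800 theta=2/75 (≈0.0267)
After 4 (thin lens f=-49): x=-2.6800 theta=-103/3675 (≈-0.0280)
After 5 (propagate distance d=20): x=-11909/3675 (≈-3.2405) theta=-103/3675 (≈-0.0280)
After 6 (thin lens f=52): x=-11909/3675 (≈-3.2405) theta=6553/191100 (≈0.0343)
After 7 (propagate distance d=13): x=-5869/2100 (≈-2.7948) theta=6553/191100 (≈0.0343)
After 8 (thin lens f=23): x=-5869/2100 (≈-2.7948) theta=114133/732550 (≈0.1558)
After 9 (propagate distance d=47 (to screen)): x=19901689/4395300 (≈4.5279) theta=114133/732550 (≈0.1558)
Rounded to 4 decimal places: x = 4.5279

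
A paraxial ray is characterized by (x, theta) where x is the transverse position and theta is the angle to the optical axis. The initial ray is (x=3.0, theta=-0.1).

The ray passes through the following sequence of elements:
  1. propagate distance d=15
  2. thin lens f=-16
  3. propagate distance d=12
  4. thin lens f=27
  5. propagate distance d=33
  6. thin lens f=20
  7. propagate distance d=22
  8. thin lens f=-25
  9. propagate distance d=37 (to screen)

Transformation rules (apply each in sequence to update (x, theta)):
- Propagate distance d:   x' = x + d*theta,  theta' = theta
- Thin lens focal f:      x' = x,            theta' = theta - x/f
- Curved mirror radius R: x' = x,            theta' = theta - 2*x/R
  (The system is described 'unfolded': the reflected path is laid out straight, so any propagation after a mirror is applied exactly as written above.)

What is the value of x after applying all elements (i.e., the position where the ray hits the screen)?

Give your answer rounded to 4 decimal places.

Initial: x=3.0000 theta=-0.1000
After 1 (propagate distance d=15): x=1.5000 theta=-0.1000
After 2 (thin lens f=-16): x=1.5000 theta=-1/160 (≈-0.0063)
After 3 (propagate distance d=12): x=1.4250 theta=-1/160 (≈-0.0063)
After 4 (thin lens f=27): x=1.4250 theta=-17/288 (≈-0.0590)
After 5 (propagate distance d=33): x=-251/480 (≈-0.5229) theta=-17/288 (≈-0.0590)
After 6 (thin lens f=20): x=-251/480 (≈-0.5229) theta=-947/28800 (≈-0.0329)
After 7 (propagate distance d=22): x=-17947/14400 (≈-1.2463) theta=-947/28800 (≈-0.0329)
After 8 (thin lens f=-25): x=-17947/14400 (≈-1.2463) theta=-59569/720000 (≈-0.0827)
After 9 (propagate distance d=37 (to screen)): x=-1033801/240000 (≈-4.3075) theta=-59569/720000 (≈-0.0827)
Rounded to 4 decimal places: x = -4.3075

Answer: -4.3075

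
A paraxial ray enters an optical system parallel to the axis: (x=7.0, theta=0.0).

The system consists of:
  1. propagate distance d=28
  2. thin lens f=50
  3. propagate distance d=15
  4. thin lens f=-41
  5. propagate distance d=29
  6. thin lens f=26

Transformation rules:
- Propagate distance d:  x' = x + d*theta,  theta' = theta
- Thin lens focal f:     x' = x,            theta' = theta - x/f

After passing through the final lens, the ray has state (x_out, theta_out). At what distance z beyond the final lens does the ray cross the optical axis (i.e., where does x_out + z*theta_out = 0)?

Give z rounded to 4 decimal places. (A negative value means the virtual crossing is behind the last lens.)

Initial: x=7.0000 theta=0.0000
After 1 (propagate distance d=28): x=7.0000 theta=0.0000
After 2 (thin lens f=50): x=7.0000 theta=-0.1400
After 3 (propagate distance d=15): x=4.9000 theta=-0.1400
After 4 (thin lens f=-41): x=4.9000 theta=-21/1025 (≈-0.0205)
After 5 (propagate distance d=29): x=8827/2050 (≈4.3059) theta=-21/1025 (≈-0.0205)
After 6 (thin lens f=26): x=8827/2050 (≈4.3059) theta=-763/4100 (≈-0.1861)
z_focus = -x_out/theta_out = -(8827/2050)/(-763/4100) = 2522/109 ≈ 23.1376
Rounded to 4 decimal places: z = 23.1376

Answer: 23.1376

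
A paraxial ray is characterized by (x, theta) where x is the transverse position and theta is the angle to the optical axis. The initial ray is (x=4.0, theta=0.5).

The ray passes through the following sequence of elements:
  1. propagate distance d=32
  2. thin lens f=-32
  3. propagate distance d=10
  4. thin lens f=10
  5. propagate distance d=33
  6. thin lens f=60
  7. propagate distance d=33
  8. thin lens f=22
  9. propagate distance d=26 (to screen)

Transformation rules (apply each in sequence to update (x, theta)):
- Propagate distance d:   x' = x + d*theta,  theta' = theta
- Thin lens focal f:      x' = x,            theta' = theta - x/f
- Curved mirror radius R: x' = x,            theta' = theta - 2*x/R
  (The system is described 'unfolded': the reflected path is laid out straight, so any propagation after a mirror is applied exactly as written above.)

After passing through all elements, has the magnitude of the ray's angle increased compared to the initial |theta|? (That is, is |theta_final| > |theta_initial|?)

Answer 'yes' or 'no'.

Initial: x=4.0000 theta=0.5000
After 1 (propagate distance d=32): x=20.0000 theta=0.5000
After 2 (thin lens f=-32): x=20.0000 theta=1.1250
After 3 (propagate distance d=10): x=31.2500 theta=1.1250
After 4 (thin lens f=10): x=31.2500 theta=-2.0000
After 5 (propagate distance d=33): x=-34.7500 theta=-2.0000
After 6 (thin lens f=60): x=-34.7500 theta=-341/240 (≈-1.4208)
After 7 (propagate distance d=33): x=-81.6375 theta=-341/240 (≈-1.4208)
After 8 (thin lens f=22): x=-81.6375 theta=12091/5280 (≈2.2900)
After 9 (propagate distance d=26 (to screen)): x=-2917/132 (≈-22.0985) theta=12091/5280 (≈2.2900)
|theta_initial|=0.5000 |theta_final|=12091/5280 (≈2.2900) -> increased

Answer: yes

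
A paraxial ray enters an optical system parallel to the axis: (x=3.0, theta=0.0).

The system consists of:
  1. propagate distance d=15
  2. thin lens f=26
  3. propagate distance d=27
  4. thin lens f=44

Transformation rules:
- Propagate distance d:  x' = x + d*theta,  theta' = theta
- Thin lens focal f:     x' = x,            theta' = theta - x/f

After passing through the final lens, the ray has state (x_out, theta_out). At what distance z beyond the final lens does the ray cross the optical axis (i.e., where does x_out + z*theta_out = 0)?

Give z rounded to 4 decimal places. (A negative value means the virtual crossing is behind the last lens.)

Initial: x=3.0000 theta=0.0000
After 1 (propagate distance d=15): x=3.0000 theta=0.0000
After 2 (thin lens f=26): x=3.0000 theta=-3/26 (≈-0.1154)
After 3 (propagate distance d=27): x=-3/26 (≈-0.1154) theta=-3/26 (≈-0.1154)
After 4 (thin lens f=44): x=-3/26 (≈-0.1154) theta=-129/1144 (≈-0.1128)
z_focus = -x_out/theta_out = -(-3/26)/(-129/1144) = -44/43 ≈ -1.0233
Rounded to 4 decimal places: z = -1.0233

Answer: -1.0233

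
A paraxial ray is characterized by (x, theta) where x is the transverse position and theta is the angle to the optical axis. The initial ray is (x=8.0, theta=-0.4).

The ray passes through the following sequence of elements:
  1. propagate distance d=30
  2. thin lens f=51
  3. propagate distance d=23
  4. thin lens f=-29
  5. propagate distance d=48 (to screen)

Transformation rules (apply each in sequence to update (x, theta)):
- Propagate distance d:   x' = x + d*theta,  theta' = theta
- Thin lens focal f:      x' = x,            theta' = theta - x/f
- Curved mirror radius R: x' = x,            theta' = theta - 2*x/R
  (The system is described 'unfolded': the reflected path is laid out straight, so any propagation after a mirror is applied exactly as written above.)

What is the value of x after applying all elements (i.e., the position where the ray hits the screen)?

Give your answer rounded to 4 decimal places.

Initial: x=8.0000 theta=-0.4000
After 1 (propagate distance d=30): x=-4.0000 theta=-0.4000
After 2 (thin lens f=51): x=-4.0000 theta=-82/255 (≈-0.3216)
After 3 (propagate distance d=23): x=-2906/255 (≈-11.3961) theta=-82/255 (≈-0.3216)
After 4 (thin lens f=-29): x=-2906/255 (≈-11.3961) theta=-5284/7395 (≈-0.7145)
After 5 (propagate distance d=48 (to screen)): x=-337906/7395 (≈-45.6938) theta=-5284/7395 (≈-0.7145)
Rounded to 4 decimal places: x = -45.6938

Answer: -45.6938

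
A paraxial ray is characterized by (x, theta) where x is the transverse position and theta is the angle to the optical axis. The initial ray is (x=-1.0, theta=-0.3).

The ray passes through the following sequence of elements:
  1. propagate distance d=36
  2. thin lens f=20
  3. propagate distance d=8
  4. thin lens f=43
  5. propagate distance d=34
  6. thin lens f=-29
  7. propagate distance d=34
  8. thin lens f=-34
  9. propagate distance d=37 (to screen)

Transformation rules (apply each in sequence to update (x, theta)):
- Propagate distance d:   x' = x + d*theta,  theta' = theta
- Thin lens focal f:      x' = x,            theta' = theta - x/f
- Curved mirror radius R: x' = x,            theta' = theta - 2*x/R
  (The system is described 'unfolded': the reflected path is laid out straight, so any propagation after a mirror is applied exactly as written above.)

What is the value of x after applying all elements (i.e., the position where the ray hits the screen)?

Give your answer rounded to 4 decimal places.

Initial: x=-1.0000 theta=-0.3000
After 1 (propagate distance d=36): x=-11.8000 theta=-0.3000
After 2 (thin lens f=20): x=-11.8000 theta=0.2900
After 3 (propagate distance d=8): x=-9.4800 theta=0.2900
After 4 (thin lens f=43): x=-9.4800 theta=439/860 (≈0.5105)
After 5 (propagate distance d=34): x=16933/2150 (≈7.8758) theta=439/860 (≈0.5105)
After 6 (thin lens f=-29): x=16933/2150 (≈7.8758) theta=97521/124700 (≈0.7820)
After 7 (propagate distance d=34): x=1074457/31175 (≈34.4653) theta=97521/124700 (≈0.7820)
After 8 (thin lens f=-34): x=1074457/31175 (≈34.4653) theta=3806771/2119900 (≈1.7957)
After 9 (propagate distance d=37 (to screen)): x=213913603/2119900 (≈100.9074) theta=3806771/2119900 (≈1.7957)
Rounded to 4 decimal places: x = 100.9074

Answer: 100.9074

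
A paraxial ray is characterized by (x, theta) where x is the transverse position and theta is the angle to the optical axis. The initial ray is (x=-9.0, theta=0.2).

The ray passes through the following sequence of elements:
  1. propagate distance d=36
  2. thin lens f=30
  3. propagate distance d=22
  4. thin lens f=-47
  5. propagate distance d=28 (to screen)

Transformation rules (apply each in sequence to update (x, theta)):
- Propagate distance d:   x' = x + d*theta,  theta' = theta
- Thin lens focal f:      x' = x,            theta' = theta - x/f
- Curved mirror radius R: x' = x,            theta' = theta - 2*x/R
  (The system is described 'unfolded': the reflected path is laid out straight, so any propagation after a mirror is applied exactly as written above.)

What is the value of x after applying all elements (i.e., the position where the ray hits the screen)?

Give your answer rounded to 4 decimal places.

Answer: 13.5353

Derivation:
Initial: x=-9.0000 theta=0.2000
After 1 (propagate distance d=36): x=-1.8000 theta=0.2000
After 2 (thin lens f=30): x=-1.8000 theta=0.2600
After 3 (propagate distance d=22): x=3.9200 theta=0.2600
After 4 (thin lens f=-47): x=3.9200 theta=807/2350 (≈0.3434)
After 5 (propagate distance d=28 (to screen)): x=15904/1175 (≈13.5353) theta=807/2350 (≈0.3434)
Rounded to 4 decimal places: x = 13.5353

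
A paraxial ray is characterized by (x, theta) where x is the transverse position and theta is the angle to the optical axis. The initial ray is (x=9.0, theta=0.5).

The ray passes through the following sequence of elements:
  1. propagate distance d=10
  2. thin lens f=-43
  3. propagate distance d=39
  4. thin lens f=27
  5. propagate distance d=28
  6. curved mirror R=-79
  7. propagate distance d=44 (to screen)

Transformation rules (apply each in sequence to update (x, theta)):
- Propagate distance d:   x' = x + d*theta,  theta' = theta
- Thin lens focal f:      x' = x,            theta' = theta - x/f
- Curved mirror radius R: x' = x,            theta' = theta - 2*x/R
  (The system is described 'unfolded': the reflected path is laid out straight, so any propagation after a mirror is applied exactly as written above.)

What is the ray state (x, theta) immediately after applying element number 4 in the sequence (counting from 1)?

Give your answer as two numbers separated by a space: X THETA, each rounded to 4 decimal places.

Answer: 46.1977 -0.8854

Derivation:
Initial: x=9.0000 theta=0.5000
After 1 (propagate distance d=10): x=14.0000 theta=0.5000
After 2 (thin lens f=-43): x=14.0000 theta=71/86 (≈0.8256)
After 3 (propagate distance d=39): x=3973/86 (≈46.1977) theta=71/86 (≈0.8256)
After 4 (thin lens f=27): x=3973/86 (≈46.1977) theta=-1028/1161 (≈-0.8854)
Rounded to 4 decimal places: x = 46.1977, theta = -0.8854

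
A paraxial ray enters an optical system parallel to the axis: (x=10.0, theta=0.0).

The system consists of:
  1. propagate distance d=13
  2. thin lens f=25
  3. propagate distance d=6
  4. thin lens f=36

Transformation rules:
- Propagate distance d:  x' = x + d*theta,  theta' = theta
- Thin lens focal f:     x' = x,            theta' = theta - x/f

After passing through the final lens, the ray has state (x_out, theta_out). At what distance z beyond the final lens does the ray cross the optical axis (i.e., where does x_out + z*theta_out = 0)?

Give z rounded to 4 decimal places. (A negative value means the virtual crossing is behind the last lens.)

Initial: x=10.0000 theta=0.0000
After 1 (propagate distance d=13): x=10.0000 theta=0.0000
After 2 (thin lens f=25): x=10.0000 theta=-0.4000
After 3 (propagate distance d=6): x=7.6000 theta=-0.4000
After 4 (thin lens f=36): x=7.6000 theta=-11/18 (≈-0.6111)
z_focus = -x_out/theta_out = -(7.6000)/(-11/18) = 684/55 ≈ 12.4364
Rounded to 4 decimal places: z = 12.4364

Answer: 12.4364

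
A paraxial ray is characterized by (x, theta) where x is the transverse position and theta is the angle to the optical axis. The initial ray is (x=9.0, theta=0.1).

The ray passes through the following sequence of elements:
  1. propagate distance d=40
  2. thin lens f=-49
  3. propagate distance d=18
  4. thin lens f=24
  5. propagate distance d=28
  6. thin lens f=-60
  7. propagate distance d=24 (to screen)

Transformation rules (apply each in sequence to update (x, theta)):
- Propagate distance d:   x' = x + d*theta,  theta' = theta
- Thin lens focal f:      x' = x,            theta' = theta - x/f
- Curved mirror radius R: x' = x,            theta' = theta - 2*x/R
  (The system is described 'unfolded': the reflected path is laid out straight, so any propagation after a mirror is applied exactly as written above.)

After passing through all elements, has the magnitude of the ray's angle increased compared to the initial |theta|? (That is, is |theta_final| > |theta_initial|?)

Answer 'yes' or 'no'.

Initial: x=9.0000 theta=0.1000
After 1 (propagate distance d=40): x=13.0000 theta=0.1000
After 2 (thin lens f=-49): x=13.0000 theta=179/490 (≈0.3653)
After 3 (propagate distance d=18): x=4796/245 (≈19.5755) theta=179/490 (≈0.3653)
After 4 (thin lens f=24): x=4796/245 (≈19.5755) theta=-331/735 (≈-0.4503)
After 5 (propagate distance d=28): x=1024/147 (≈6.9660) theta=-331/735 (≈-0.4503)
After 6 (thin lens f=-60): x=1024/147 (≈6.9660) theta=-737/2205 (≈-0.3342)
After 7 (propagate distance d=24 (to screen)): x=-776/735 (≈-1.0558) theta=-737/2205 (≈-0.3342)
|theta_initial|=0.1000 |theta_final|=737/2205 (≈0.3342) -> increased

Answer: yes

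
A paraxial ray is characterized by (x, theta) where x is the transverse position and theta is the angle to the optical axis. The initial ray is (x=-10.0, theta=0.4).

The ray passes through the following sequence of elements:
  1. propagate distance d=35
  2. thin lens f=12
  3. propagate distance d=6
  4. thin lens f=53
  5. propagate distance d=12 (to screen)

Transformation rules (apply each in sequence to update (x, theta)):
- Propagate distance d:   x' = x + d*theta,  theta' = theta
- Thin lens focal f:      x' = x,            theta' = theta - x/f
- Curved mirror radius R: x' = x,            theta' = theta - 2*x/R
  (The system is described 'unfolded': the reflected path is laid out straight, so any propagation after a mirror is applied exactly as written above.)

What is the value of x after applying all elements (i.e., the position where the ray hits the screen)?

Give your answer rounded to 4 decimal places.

Initial: x=-10.0000 theta=0.4000
After 1 (propagate distance d=35): x=4.0000 theta=0.4000
After 2 (thin lens f=12): x=4.0000 theta=1/15 (≈0.0667)
After 3 (propagate distance d=6): x=4.4000 theta=1/15 (≈0.0667)
After 4 (thin lens f=53): x=4.4000 theta=-13/795 (≈-0.0164)
After 5 (propagate distance d=12 (to screen)): x=1114/265 (≈4.2038) theta=-13/795 (≈-0.0164)
Rounded to 4 decimal places: x = 4.2038

Answer: 4.2038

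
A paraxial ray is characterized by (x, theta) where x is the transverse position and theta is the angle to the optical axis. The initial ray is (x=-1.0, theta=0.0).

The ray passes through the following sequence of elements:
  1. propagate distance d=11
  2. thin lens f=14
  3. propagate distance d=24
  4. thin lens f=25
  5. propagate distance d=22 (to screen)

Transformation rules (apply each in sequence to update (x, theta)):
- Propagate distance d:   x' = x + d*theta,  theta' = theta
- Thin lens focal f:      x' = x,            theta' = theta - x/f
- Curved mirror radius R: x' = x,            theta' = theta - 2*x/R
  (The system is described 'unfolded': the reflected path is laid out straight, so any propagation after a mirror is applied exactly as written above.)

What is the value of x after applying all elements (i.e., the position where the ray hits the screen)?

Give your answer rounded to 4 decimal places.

Answer: 1.6571

Derivation:
Initial: x=-1.0000 theta=0.0000
After 1 (propagate distance d=11): x=-1.0000 theta=0.0000
After 2 (thin lens f=14): x=-1.0000 theta=1/14 (≈0.0714)
After 3 (propagate distance d=24): x=5/7 (≈0.7143) theta=1/14 (≈0.0714)
After 4 (thin lens f=25): x=5/7 (≈0.7143) theta=3/70 (≈0.0429)
After 5 (propagate distance d=22 (to screen)): x=58/35 (≈1.6571) theta=3/70 (≈0.0429)
Rounded to 4 decimal places: x = 1.6571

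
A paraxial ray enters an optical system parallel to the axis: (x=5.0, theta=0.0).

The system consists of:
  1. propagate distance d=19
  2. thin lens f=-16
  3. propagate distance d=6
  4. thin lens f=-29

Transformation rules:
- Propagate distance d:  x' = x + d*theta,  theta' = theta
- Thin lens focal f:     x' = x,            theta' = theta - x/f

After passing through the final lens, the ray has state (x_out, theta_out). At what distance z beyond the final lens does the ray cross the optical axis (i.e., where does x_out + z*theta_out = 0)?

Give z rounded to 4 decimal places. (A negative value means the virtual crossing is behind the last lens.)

Initial: x=5.0000 theta=0.0000
After 1 (propagate distance d=19): x=5.0000 theta=0.0000
After 2 (thin lens f=-16): x=5.0000 theta=0.3125
After 3 (propagate distance d=6): x=6.8750 theta=0.3125
After 4 (thin lens f=-29): x=6.8750 theta=255/464 (≈0.5496)
z_focus = -x_out/theta_out = -(6.8750)/(255/464) = -638/51 ≈ -12.5098
Rounded to 4 decimal places: z = -12.5098

Answer: -12.5098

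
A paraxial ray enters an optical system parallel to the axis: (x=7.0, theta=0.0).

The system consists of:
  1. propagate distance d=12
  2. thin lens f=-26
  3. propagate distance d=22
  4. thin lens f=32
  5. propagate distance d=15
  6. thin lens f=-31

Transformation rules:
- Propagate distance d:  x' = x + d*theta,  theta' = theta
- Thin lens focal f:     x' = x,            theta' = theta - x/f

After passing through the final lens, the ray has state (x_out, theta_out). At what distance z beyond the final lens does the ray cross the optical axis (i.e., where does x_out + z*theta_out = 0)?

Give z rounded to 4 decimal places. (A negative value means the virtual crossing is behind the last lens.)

Answer: -50.2200

Derivation:
Initial: x=7.0000 theta=0.0000
After 1 (propagate distance d=12): x=7.0000 theta=0.0000
After 2 (thin lens f=-26): x=7.0000 theta=7/26 (≈0.2692)
After 3 (propagate distance d=22): x=168/13 (≈12.9231) theta=7/26 (≈0.2692)
After 4 (thin lens f=32): x=168/13 (≈12.9231) theta=-7/52 (≈-0.1346)
After 5 (propagate distance d=15): x=567/52 (≈10.9038) theta=-7/52 (≈-0.1346)
After 6 (thin lens f=-31): x=567/52 (≈10.9038) theta=175/806 (≈0.2171)
z_focus = -x_out/theta_out = -(567/52)/(175/806) = -50.2200
Rounded to 4 decimal places: z = -50.2200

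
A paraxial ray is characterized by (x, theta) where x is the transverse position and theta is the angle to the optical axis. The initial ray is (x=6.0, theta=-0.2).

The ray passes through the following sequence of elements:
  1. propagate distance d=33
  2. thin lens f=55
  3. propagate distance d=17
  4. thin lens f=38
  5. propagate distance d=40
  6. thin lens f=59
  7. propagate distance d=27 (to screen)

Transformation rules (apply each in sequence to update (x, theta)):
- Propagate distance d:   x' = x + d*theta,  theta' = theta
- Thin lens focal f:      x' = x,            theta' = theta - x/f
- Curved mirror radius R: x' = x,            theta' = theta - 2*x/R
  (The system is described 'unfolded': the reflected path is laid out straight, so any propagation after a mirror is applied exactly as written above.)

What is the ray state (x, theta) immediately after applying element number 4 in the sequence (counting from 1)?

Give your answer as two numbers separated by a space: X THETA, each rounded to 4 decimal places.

Initial: x=6.0000 theta=-0.2000
After 1 (propagate distance d=33): x=-0.6000 theta=-0.2000
After 2 (thin lens f=55): x=-0.6000 theta=-52/275 (≈-0.1891)
After 3 (propagate distance d=17): x=-1049/275 (≈-3.8145) theta=-52/275 (≈-0.1891)
After 4 (thin lens f=38): x=-1049/275 (≈-3.8145) theta=-927/10450 (≈-0.0887)
Rounded to 4 decimal places: x = -3.8145, theta = -0.0887

Answer: -3.8145 -0.0887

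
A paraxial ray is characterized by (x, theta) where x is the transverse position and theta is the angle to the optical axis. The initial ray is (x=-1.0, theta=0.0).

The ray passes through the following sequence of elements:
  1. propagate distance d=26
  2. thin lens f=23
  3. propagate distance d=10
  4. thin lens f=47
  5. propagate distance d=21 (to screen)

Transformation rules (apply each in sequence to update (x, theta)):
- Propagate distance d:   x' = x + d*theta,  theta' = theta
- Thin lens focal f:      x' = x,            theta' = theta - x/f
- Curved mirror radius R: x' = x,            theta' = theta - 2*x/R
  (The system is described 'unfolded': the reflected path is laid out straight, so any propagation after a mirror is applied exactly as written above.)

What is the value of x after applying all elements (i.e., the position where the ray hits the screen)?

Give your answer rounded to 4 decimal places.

Initial: x=-1.0000 theta=0.0000
After 1 (propagate distance d=26): x=-1.0000 theta=0.0000
After 2 (thin lens f=23): x=-1.0000 theta=1/23 (≈0.0435)
After 3 (propagate distance d=10): x=-13/23 (≈-0.5652) theta=1/23 (≈0.0435)
After 4 (thin lens f=47): x=-13/23 (≈-0.5652) theta=60/1081 (≈0.0555)
After 5 (propagate distance d=21 (to screen)): x=649/1081 (≈0.6004) theta=60/1081 (≈0.0555)
Rounded to 4 decimal places: x = 0.6004

Answer: 0.6004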